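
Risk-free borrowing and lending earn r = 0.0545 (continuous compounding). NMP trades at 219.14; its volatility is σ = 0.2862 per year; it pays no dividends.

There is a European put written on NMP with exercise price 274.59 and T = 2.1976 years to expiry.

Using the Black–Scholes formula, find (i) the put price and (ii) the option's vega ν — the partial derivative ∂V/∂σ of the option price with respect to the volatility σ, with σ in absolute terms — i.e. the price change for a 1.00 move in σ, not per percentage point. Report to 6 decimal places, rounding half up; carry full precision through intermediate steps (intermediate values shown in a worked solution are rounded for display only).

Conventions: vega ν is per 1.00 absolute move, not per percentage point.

price = 52.280389
ν = 129.510522

σ√T = 0.2862·√2.1976 = 0.424272
d₁ = (ln(S/K) + (r+σ²/2)T) / (σ√T) = (ln(219.14/274.59) + (0.0545+0.2862²/2)·2.1976) / 0.424272 = (-0.225568 + 0.209772) / 0.424272 = -0.037231
d₂ = d₁ − σ√T = -0.037231 − 0.424272 = -0.461502
e^{−rT} = 0.887125
N(−d₁) = 0.514849,  N(−d₂) = 0.677781
Put price V = K·e^{−rT}·N(−d₂) − S·N(−d₁) = 165.104494 − 112.824105 = 52.280389
φ(d₁) = (1/√(2π))·e^{−d₁²/2} = 0.398666
ν = S·φ(d₁)·√T = 129.510522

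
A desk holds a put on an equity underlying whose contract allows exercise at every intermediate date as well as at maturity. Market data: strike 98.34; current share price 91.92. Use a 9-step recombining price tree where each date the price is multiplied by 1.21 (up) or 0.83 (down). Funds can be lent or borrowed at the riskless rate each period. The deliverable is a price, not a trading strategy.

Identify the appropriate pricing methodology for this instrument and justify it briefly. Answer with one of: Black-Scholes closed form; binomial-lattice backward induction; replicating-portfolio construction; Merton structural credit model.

framework: binomial-lattice backward induction

Key observation: the exercise right at every one of the 9 steps is what matters: each node needs max(98.34 − S, continuation), which only the stepwise tree valuation starting from spot 91.92 delivers.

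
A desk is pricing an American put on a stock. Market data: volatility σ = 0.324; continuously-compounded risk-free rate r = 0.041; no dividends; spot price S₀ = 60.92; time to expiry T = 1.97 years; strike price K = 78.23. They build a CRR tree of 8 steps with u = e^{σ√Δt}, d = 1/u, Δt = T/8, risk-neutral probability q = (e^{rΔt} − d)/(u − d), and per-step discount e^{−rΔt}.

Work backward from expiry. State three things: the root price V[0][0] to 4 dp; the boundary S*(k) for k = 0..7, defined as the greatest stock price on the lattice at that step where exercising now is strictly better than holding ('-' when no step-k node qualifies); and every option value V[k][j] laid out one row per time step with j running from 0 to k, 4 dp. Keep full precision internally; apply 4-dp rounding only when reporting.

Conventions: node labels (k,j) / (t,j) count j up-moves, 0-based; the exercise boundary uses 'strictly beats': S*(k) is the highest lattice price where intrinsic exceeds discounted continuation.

price = 20.0774
boundary = - - 44.1680 51.8721 44.1680 51.8721 44.1680 51.8721
tree:
20.0774
26.5830 13.7564
34.0620 19.3885 8.2092
40.6219 26.3579 12.5730 3.8607
46.2075 34.0620 18.6011 6.5914 1.1132
50.9635 40.6219 26.3579 10.9542 2.2105 0.0000
55.0131 46.2075 34.0620 17.5130 4.3897 0.0000 0.0000
58.4613 50.9635 40.6219 26.3579 8.7169 0.0000 0.0000 0.0000
61.3974 55.0131 46.2075 34.0620 17.3100 0.0000 0.0000 0.0000 0.0000

Δt=0.24625  u=1.17443  d=0.85148  q=0.49131  discount=0.98995
step 8 (expiry): payoffs max(K−S,0) = 61.3974 55.0131 46.2075 34.0620 17.3100 0.0000 0.0000 0.0000 0.0000
step 7: (k=7,j=0): S=19.7687, K−S=58.4613, hold=57.6755 ⇒ V=58.4613 exercise | (k=7,j=1): S=27.2665, K−S=50.9635, hold=50.1776 ⇒ V=50.9635 exercise | (k=7,j=2): S=37.6081, K−S=40.6219, hold=39.8360 ⇒ V=40.6219 exercise | (k=7,j=3): S=51.8721, K−S=26.3579, hold=25.5720 ⇒ V=26.3579 exercise | (k=7,j=4): S=71.5461, K−S=6.6839, hold=8.7169 ⇒ V=8.7169 continue | (k=7,j=5): S=98.6820, K−S=0.0000, hold=0.0000 ⇒ V=0.0000 continue | (k=7,j=6): S=136.1100, K−S=0.0000, hold=0.0000 ⇒ V=0.0000 continue | (k=7,j=7): S=187.7337, K−S=0.0000, hold=0.0000 ⇒ V=0.0000 continue  boundary S*=51.8721
step 6: (k=6,j=0): S=23.2169, K−S=55.0131, hold=54.2273 ⇒ V=55.0131 exercise | (k=6,j=1): S=32.0225, K−S=46.2075, hold=45.4216 ⇒ V=46.2075 exercise | (k=6,j=2): S=44.1680, K−S=34.0620, hold=33.2761 ⇒ V=34.0620 exercise | (k=6,j=3): S=60.9200, K−S=17.3100, hold=17.5130 ⇒ V=17.5130 continue | (k=6,j=4): S=84.0257, K−S=0.0000, hold=4.3897 ⇒ V=4.3897 continue | (k=6,j=5): S=115.8948, K−S=0.0000, hold=0.0000 ⇒ V=0.0000 continue | (k=6,j=6): S=159.8513, K−S=0.0000, hold=0.0000 ⇒ V=0.0000 continue  boundary S*=44.1680
step 5: (k=5,j=0): S=27.2665, K−S=50.9635, hold=50.1776 ⇒ V=50.9635 exercise | (k=5,j=1): S=37.6081, K−S=40.6219, hold=39.8360 ⇒ V=40.6219 exercise | (k=5,j=2): S=51.8721, K−S=26.3579, hold=25.6708 ⇒ V=26.3579 exercise | (k=5,j=3): S=71.5461, K−S=6.6839, hold=10.9542 ⇒ V=10.9542 continue | (k=5,j=4): S=98.6820, K−S=0.0000, hold=2.2105 ⇒ V=2.2105 continue | (k=5,j=5): S=136.1100, K−S=0.0000, hold=0.0000 ⇒ V=0.0000 continue  boundary S*=51.8721
step 4: (k=4,j=0): S=32.0225, K−S=46.2075, hold=45.4216 ⇒ V=46.2075 exercise | (k=4,j=1): S=44.1680, K−S=34.0620, hold=33.2761 ⇒ V=34.0620 exercise | (k=4,j=2): S=60.9200, K−S=17.3100, hold=18.6011 ⇒ V=18.6011 continue | (k=4,j=3): S=84.0257, K−S=0.0000, hold=6.5914 ⇒ V=6.5914 continue | (k=4,j=4): S=115.8948, K−S=0.0000, hold=1.1132 ⇒ V=1.1132 continue  boundary S*=44.1680
step 3: (k=3,j=0): S=37.6081, K−S=40.6219, hold=39.8360 ⇒ V=40.6219 exercise | (k=3,j=1): S=51.8721, K−S=26.3579, hold=26.2000 ⇒ V=26.3579 exercise | (k=3,j=2): S=71.5461, K−S=6.6839, hold=12.5730 ⇒ V=12.5730 continue | (k=3,j=3): S=98.6820, K−S=0.0000, hold=3.8607 ⇒ V=3.8607 continue  boundary S*=51.8721
step 2: (k=2,j=0): S=44.1680, K−S=34.0620, hold=33.2761 ⇒ V=34.0620 exercise | (k=2,j=1): S=60.9200, K−S=17.3100, hold=19.3885 ⇒ V=19.3885 continue | (k=2,j=2): S=84.0257, K−S=0.0000, hold=8.2092 ⇒ V=8.2092 continue  boundary S*=44.1680
step 1: (k=1,j=0): S=51.8721, K−S=26.3579, hold=26.5830 ⇒ V=26.5830 continue | (k=1,j=1): S=71.5461, K−S=6.6839, hold=13.7564 ⇒ V=13.7564 continue  boundary S*=-
step 0: (k=0,j=0): S=60.9200, K−S=17.3100, hold=20.0774 ⇒ V=20.0774 continue  boundary S*=-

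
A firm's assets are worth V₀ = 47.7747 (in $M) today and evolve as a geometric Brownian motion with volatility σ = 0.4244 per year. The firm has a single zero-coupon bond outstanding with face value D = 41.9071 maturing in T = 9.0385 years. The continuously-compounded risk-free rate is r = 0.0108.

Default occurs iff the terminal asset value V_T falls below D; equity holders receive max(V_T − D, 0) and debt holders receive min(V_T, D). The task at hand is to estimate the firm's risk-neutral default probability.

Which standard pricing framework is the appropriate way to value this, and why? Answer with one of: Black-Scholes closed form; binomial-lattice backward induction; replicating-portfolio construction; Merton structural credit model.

framework: Merton structural credit model

Key observation: the question is about default risk generated by asset-value dynamics against a debt face of 41.9071 — the structural framework prices exactly that.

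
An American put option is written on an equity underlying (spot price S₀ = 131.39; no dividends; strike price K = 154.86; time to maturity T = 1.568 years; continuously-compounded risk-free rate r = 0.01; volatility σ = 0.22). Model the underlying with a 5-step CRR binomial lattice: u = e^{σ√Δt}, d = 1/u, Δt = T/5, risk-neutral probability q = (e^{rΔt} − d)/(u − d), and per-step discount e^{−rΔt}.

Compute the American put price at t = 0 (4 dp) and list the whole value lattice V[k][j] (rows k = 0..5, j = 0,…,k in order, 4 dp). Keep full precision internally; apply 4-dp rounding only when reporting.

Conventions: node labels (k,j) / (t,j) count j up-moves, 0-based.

price = 28.9023
tree:
28.9023
39.6962 17.4885
52.1643 26.5530 7.8593
64.0681 38.6998 13.6695 1.6651
74.5921 52.1643 23.4700 3.2242 0.0000
83.8962 64.0681 38.6998 6.2434 0.0000 0.0000

params: Δt=0.31360 u=1.13111 d=0.88409 q=0.48195 e^(-rΔt)=0.99687
t_5 payoffs: 83.8962 64.0681 38.6998 6.2434 0.0000 0.0000
k=4: node(4,0) S=80.2679 payoff=74.5921 vs cont=74.1072 → 74.5921 [stop]  node(4,1) S=102.6957 payoff=52.1643 vs cont=51.6794 → 52.1643 [stop]  node(4,2) S=131.3900 payoff=23.4700 vs cont=22.9851 → 23.4700 [stop]  node(4,3) S=168.1018 payoff=0.0000 vs cont=3.2242 → 3.2242 [wait]  node(4,4) S=215.0714 payoff=0.0000 vs cont=0.0000 → 0.0000 [wait]
k=3: node(3,0) S=90.7919 payoff=64.0681 vs cont=63.5832 → 64.0681 [stop]  node(3,1) S=116.1602 payoff=38.6998 vs cont=38.2150 → 38.6998 [stop]  node(3,2) S=148.6166 payoff=6.2434 vs cont=13.6695 → 13.6695 [wait]  node(3,3) S=190.1418 payoff=0.0000 vs cont=1.6651 → 1.6651 [wait]
k=2: node(2,0) S=102.6957 payoff=52.1643 vs cont=51.6794 → 52.1643 [stop]  node(2,1) S=131.3900 payoff=23.4700 vs cont=26.5530 → 26.5530 [wait]  node(2,2) S=168.1018 payoff=0.0000 vs cont=7.8593 → 7.8593 [wait]
k=1: node(1,0) S=116.1602 payoff=38.6998 vs cont=39.6962 → 39.6962 [wait]  node(1,1) S=148.6166 payoff=6.2434 vs cont=17.4885 → 17.4885 [wait]
k=0: node(0,0) S=131.3900 payoff=23.4700 vs cont=28.9023 → 28.9023 [wait]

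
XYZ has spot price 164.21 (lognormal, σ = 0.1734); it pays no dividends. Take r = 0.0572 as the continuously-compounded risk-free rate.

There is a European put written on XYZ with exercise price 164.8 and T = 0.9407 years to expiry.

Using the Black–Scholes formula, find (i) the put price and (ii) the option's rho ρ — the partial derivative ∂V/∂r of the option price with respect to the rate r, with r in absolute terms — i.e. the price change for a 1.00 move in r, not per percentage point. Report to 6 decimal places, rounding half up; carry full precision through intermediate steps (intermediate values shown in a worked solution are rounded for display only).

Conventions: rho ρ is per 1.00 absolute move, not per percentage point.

price = 7.187313
ρ = -60.976006

σ√T = 0.1734·√0.9407 = 0.168180
d₁ = (ln(S/K) + (r+σ²/2)T) / (σ√T) = (ln(164.21/164.8) + (0.0572+0.1734²/2)·0.9407) / 0.168180 = (-0.003587 + 0.067950) / 0.168180 = 0.382708
d₂ = d₁ − σ√T = 0.382708 − 0.168180 = 0.214527
e^{−rT} = 0.947614
N(−d₁) = 0.350968,  N(−d₂) = 0.415068
Put price V = K·e^{−rT}·N(−d₂) − S·N(−d₁) = 64.819821 − 57.632508 = 7.187313
ρ = −K·T·e^{−rT}·N(−d₂) = -60.976006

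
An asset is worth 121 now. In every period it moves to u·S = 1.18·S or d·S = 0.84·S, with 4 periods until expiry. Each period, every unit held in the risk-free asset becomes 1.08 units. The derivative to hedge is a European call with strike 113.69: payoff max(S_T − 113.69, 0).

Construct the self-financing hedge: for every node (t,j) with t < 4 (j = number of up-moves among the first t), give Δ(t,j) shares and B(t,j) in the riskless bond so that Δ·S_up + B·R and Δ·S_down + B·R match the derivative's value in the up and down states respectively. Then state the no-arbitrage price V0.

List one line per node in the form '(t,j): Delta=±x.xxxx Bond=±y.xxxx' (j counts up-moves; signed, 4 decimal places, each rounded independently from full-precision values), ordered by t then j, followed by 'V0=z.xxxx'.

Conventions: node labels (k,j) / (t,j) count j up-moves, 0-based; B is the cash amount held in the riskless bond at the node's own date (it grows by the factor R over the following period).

(0,0): Delta=0.8853 Bond=-67.8577
(1,0): Delta=0.6483 Bond=-49.1956
(1,1): Delta=0.9556 Bond=-83.3241
(2,0): Delta=0.1169 Bond=-7.7595
(2,1): Delta=0.8059 Bond=-72.0361
(2,2): Delta=1.0000 Bond=-97.4709
(3,0): Delta=0.0000 Bond=0.0000
(3,1): Delta=0.1515 Bond=-11.8720
(3,2): Delta=1.0000 Bond=-105.2685
(3,3): Delta=1.0000 Bond=-105.2685
V0=39.2631

The replicating-portfolio and risk-neutral prices coincide; use p* = (1.08−0.84)/(1.18−0.84) = 0.7059 for the latter.
Payoffs at expiry: V(4,0)=0.0000, V(4,1)=0.0000, V(4,2)=5.1898, V(4,3)=53.3078, V(4,4)=120.9021
(3,0): S=71.7172. Δ = (V_up−V_dn)/(S_up−S_dn) = (0.0000−0.0000)/(84.6263−60.2424) = 0.0000. V = [p*·0.0000 + (1−p*)·0.0000]/1.08 = 0.0000. B = V − Δ·S = 0.0000.
(3,1): S=100.7456. Δ = (V_up−V_dn)/(S_up−S_dn) = (5.1898−0.0000)/(118.8798−84.6263) = 0.1515. V = [p*·5.1898 + (1−p*)·0.0000]/1.08 = 3.3920. B = V − Δ·S = -11.8720.
(3,2): S=141.5235. Δ = (V_up−V_dn)/(S_up−S_dn) = (53.3078−5.1898)/(166.9978−118.8798) = 1.0000. V = [p*·53.3078 + (1−p*)·5.1898]/1.08 = 36.2550. B = V − Δ·S = -105.2685.
(3,3): S=198.8069. Δ = (V_up−V_dn)/(S_up−S_dn) = (120.9021−53.3078)/(234.5921−166.9978) = 1.0000. V = [p*·120.9021 + (1−p*)·53.3078]/1.08 = 93.5384. B = V − Δ·S = -105.2685.
(2,0): S=85.3776. Δ = (V_up−V_dn)/(S_up−S_dn) = (3.3920−0.0000)/(100.7456−71.7172) = 0.1169. V = [p*·3.3920 + (1−p*)·0.0000]/1.08 = 2.2170. B = V − Δ·S = -7.7595.
(2,1): S=119.9352. Δ = (V_up−V_dn)/(S_up−S_dn) = (36.2550−3.3920)/(141.5235−100.7456) = 0.8059. V = [p*·36.2550 + (1−p*)·3.3920]/1.08 = 24.6198. B = V − Δ·S = -72.0361.
(2,2): S=168.4804. Δ = (V_up−V_dn)/(S_up−S_dn) = (93.5384−36.2550)/(198.8069−141.5235) = 1.0000. V = [p*·93.5384 + (1−p*)·36.2550]/1.08 = 71.0095. B = V − Δ·S = -97.4709.
(1,0): S=101.6400. Δ = (V_up−V_dn)/(S_up−S_dn) = (24.6198−2.2170)/(119.9352−85.3776) = 0.6483. V = [p*·24.6198 + (1−p*)·2.2170]/1.08 = 16.6952. B = V − Δ·S = -49.1956.
(1,1): S=142.7800. Δ = (V_up−V_dn)/(S_up−S_dn) = (71.0095−24.6198)/(168.4804−119.9352) = 0.9556. V = [p*·71.0095 + (1−p*)·24.6198]/1.08 = 53.1162. B = V − Δ·S = -83.3241.
(0,0): S=121.0000. Δ = (V_up−V_dn)/(S_up−S_dn) = (53.1162−16.6952)/(142.7800−101.6400) = 0.8853. V = [p*·53.1162 + (1−p*)·16.6952]/1.08 = 39.2631. B = V − Δ·S = -67.8577.
As a check, the time-0 holding Δ(0,0)·S0 + B(0,0) comes to 39.2631 — exactly V0.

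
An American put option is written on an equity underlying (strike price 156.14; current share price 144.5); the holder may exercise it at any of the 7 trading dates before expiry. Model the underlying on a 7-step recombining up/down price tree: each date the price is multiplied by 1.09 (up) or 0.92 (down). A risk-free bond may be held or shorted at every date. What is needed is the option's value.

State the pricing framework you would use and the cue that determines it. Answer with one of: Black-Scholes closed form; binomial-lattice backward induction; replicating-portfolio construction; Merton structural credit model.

Key observation: with exercise allowed before expiry on a discrete up/down model (7 steps from spot 144.5), the strike-156.14 put's value must be rolled back through the tree testing early exercise at each node.

framework: binomial-lattice backward induction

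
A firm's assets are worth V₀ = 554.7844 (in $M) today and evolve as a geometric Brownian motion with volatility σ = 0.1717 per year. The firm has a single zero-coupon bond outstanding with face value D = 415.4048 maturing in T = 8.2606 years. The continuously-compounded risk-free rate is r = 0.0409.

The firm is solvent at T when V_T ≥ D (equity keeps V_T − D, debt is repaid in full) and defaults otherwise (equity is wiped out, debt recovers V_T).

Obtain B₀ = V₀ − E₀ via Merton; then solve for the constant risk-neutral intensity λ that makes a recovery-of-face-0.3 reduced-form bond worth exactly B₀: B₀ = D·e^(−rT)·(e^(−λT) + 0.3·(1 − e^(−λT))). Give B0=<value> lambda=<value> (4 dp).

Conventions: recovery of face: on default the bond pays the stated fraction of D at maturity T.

Apply the equity-as-call identities (strike 415.4048, horizon 8.2606 years):
d₁ = [ln(V₀/D) + (r + σ²/2)T] / (σ√T)
   = [ln(554.7844/415.4048) + (0.0409 + 0.5·0.1717²)·8.2606] / (0.1717·√8.2606)
   = [0.289326 + 0.459623] / 0.493487 = 1.517667
d₂ = d₁ − σ√T = 1.517667 − 0.493487 = 1.024180
N(d₁) = 0.935451,  N(d₂) = 0.847125,  e^(−rT) = 0.713296
E₀ = V₀·N(d₁) − D·e^(−rT)·N(d₂)
   = 554.7844·0.935451 − 415.4048·0.713296·0.847125 = 267.964811
B₀ = V₀ − E₀ = 554.7844 − 267.964811 = 286.819589
e^(−λT) = (B₀·e^(rT)/D − 0.3)/(1 − 0.3) = (286.8196·1.401942/415.4048 − 0.3)/0.7 = 0.95426042
λ = −ln(0.95426042)/8.2606 = 0.005668

B0=286.8196 lambda=0.0057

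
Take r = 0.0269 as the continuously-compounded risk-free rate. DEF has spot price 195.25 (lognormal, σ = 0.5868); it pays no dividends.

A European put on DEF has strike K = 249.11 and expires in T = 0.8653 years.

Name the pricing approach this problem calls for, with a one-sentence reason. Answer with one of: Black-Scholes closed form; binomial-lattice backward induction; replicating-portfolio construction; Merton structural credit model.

Key observation: the instrument is a plain European put (strike 249.11) on a lognormal asset; the exact continuous-time formula applies directly.

framework: Black-Scholes closed form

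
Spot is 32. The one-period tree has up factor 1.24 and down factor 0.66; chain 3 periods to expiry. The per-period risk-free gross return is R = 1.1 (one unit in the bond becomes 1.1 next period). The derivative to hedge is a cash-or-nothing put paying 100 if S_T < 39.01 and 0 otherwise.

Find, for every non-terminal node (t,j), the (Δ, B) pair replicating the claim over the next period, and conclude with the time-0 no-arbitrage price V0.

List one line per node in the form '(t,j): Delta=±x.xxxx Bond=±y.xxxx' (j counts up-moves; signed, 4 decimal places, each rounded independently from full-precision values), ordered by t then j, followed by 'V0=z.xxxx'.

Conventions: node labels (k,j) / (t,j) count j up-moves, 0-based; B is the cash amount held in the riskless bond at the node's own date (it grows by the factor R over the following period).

(0,0): Delta=-2.5626 Bond=124.3340
(1,0): Delta=0.0000 Bond=82.6446
(1,1): Delta=-2.9966 Bond=153.9883
(2,0): Delta=0.0000 Bond=90.9091
(2,1): Delta=0.0000 Bond=90.9091
(2,2): Delta=-3.5041 Bond=194.3574
V0=42.3298

Under the risk-neutral measure, an up-move has probability p* = (R−d)/(u−d) = 0.7586 and values discount at R = 1.1.
At maturity the claim pays: V(3,0)=100.0000, V(3,1)=100.0000, V(3,2)=100.0000, V(3,3)=0.0000
(2,0): S=13.9392. Δ = (V_up−V_dn)/(S_up−S_dn) = (100.0000−100.0000)/(17.2846−9.1999) = 0.0000. V = [p*·100.0000 + (1−p*)·100.0000]/1.1 = 90.9091. B = V − Δ·S = 90.9091.
(2,1): S=26.1888. Δ = (V_up−V_dn)/(S_up−S_dn) = (100.0000−100.0000)/(32.4741−17.2846) = 0.0000. V = [p*·100.0000 + (1−p*)·100.0000]/1.1 = 90.9091. B = V − Δ·S = 90.9091.
(2,2): S=49.2032. Δ = (V_up−V_dn)/(S_up−S_dn) = (0.0000−100.0000)/(61.0120−32.4741) = -3.5041. V = [p*·0.0000 + (1−p*)·100.0000]/1.1 = 21.9436. B = V − Δ·S = 194.3574.
(1,0): S=21.1200. Δ = (V_up−V_dn)/(S_up−S_dn) = (90.9091−90.9091)/(26.1888−13.9392) = 0.0000. V = [p*·90.9091 + (1−p*)·90.9091]/1.1 = 82.6446. B = V − Δ·S = 82.6446.
(1,1): S=39.6800. Δ = (V_up−V_dn)/(S_up−S_dn) = (21.9436−90.9091)/(49.2032−26.1888) = -2.9966. V = [p*·21.9436 + (1−p*)·90.9091]/1.1 = 35.0822. B = V − Δ·S = 153.9883.
(0,0): S=32.0000. Δ = (V_up−V_dn)/(S_up−S_dn) = (35.0822−82.6446)/(39.6800−21.1200) = -2.5626. V = [p*·35.0822 + (1−p*)·82.6446]/1.1 = 42.3298. B = V − Δ·S = 124.3340.
As a check, the time-0 holding Δ(0,0)·S0 + B(0,0) comes to 42.3298 — exactly V0.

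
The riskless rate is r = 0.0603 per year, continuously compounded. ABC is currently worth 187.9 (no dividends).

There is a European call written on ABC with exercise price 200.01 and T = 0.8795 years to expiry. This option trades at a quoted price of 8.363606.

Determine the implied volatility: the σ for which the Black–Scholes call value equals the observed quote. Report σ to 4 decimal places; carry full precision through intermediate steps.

sigma = 0.1307

At σ = 0.1307 the Black–Scholes value reproduces the quote:
σ√T = 0.1307·√0.8795 = 0.122573
d₁ = (ln(S/K) + (r+σ²/2)T) / (σ√T) = (ln(187.9/200.01) + (0.0603+0.1307²/2)·0.8795) / 0.122573 = (-0.062457 + 0.060546) / 0.122573 = -0.015596
d₂ = d₁ − σ√T = -0.015596 − 0.122573 = -0.138168
e^{−rT} = 0.948348
N(d₁) = 0.493779,  N(d₂) = 0.445054
V = S·N(d₁) − K·e^{−rT}·N(d₂) = 92.780988 − 84.417382 = 8.363606 (the quoted price), and the Black–Scholes price is strictly increasing in σ, so σ is unique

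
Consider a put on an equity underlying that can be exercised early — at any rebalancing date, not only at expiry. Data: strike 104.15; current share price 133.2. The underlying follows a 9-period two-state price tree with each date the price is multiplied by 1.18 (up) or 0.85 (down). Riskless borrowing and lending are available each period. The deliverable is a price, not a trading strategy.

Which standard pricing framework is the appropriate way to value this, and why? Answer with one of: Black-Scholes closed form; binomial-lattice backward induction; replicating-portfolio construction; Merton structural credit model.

framework: binomial-lattice backward induction

Key observation: the put (strike 104.15 on spot 133.2) is American-style on a 9-step discrete price model, so the early-exercise decision at every node requires stepwise backward valuation — a closed form cannot price the exercise right.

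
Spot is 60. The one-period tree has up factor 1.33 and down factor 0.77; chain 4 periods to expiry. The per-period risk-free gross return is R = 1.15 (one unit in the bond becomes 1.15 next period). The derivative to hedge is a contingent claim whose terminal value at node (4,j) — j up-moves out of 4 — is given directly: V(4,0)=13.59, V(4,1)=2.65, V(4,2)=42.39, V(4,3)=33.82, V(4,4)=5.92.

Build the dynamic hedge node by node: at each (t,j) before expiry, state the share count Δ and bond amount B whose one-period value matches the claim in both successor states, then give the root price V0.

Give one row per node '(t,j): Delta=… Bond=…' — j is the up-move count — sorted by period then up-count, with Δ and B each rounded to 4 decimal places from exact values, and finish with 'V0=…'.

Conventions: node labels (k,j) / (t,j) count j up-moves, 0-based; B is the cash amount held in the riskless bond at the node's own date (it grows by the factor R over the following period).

(0,0): Delta=-0.0886 Bond=20.9395
(1,0): Delta=0.3583 Bond=3.4339
(1,1): Delta=-0.2112 Bond=33.8603
(2,0): Delta=1.0236 Bond=-19.7182
(2,1): Delta=0.1758 Bond=15.1598
(2,2): Delta=-0.3173 Bond=50.2034
(3,0): Delta=-0.7132 Bond=24.8978
(3,1): Delta=1.4999 Bond=-45.2109
(3,2): Delta=-0.1873 Bond=47.1076
(3,3): Delta=-0.3529 Bond=62.7674
V0=15.6233

Risk-neutral probability p* = (R−d)/(u−d) = (1.15−0.77)/(1.33−0.77) = 0.6786.
Terminal payoffs: V(4,0)=13.5900, V(4,1)=2.6500, V(4,2)=42.3900, V(4,3)=33.8200, V(4,4)=5.9200
Node (3,0) S=27.3920: V=(p*·2.6500+(1−p*)·13.5900)/1.15=5.3621; Δ=(2.6500−13.5900)/(36.4313−21.0918)=-0.7132; B=V−Δ·S=24.8978
Node (3,1) S=47.3134: V=(p*·42.3900+(1−p*)·2.6500)/1.15=25.7534; Δ=(42.3900−2.6500)/(62.9268−36.4313)=1.4999; B=V−Δ·S=-45.2109
Node (3,2) S=81.7232: V=(p*·33.8200+(1−p*)·42.3900)/1.15=31.8040; Δ=(33.8200−42.3900)/(108.6918−62.9268)=-0.1873; B=V−Δ·S=47.1076
Node (3,3) S=141.1582: V=(p*·5.9200+(1−p*)·33.8200)/1.15=12.9460; Δ=(5.9200−33.8200)/(187.7404−108.6918)=-0.3529; B=V−Δ·S=62.7674
Node (2,0) S=35.5740: V=(p*·25.7534+(1−p*)·5.3621)/1.15=16.6948; Δ=(25.7534−5.3621)/(47.3134−27.3920)=1.0236; B=V−Δ·S=-19.7182
Node (2,1) S=61.4460: V=(p*·31.8040+(1−p*)·25.7534)/1.15=25.9645; Δ=(31.8040−25.7534)/(81.7232−47.3134)=0.1758; B=V−Δ·S=15.1598
Node (2,2) S=106.1340: V=(p*·12.9460+(1−p*)·31.8040)/1.15=16.5282; Δ=(12.9460−31.8040)/(141.1582−81.7232)=-0.3173; B=V−Δ·S=50.2034
Node (1,0) S=46.2000: V=(p*·25.9645+(1−p*)·16.6948)/1.15=19.9869; Δ=(25.9645−16.6948)/(61.4460−35.5740)=0.3583; B=V−Δ·S=3.4339
Node (1,1) S=79.8000: V=(p*·16.5282+(1−p*)·25.9645)/1.15=17.0099; Δ=(16.5282−25.9645)/(106.1340−61.4460)=-0.2112; B=V−Δ·S=33.8603
Node (0,0) S=60.0000: V=(p*·17.0099+(1−p*)·19.9869)/1.15=15.6233; Δ=(17.0099−19.9869)/(79.8000−46.2000)=-0.0886; B=V−Δ·S=20.9395
Verification: the root portfolio costs Δ(0,0)·S0 + B(0,0) = 15.6233, matching V0.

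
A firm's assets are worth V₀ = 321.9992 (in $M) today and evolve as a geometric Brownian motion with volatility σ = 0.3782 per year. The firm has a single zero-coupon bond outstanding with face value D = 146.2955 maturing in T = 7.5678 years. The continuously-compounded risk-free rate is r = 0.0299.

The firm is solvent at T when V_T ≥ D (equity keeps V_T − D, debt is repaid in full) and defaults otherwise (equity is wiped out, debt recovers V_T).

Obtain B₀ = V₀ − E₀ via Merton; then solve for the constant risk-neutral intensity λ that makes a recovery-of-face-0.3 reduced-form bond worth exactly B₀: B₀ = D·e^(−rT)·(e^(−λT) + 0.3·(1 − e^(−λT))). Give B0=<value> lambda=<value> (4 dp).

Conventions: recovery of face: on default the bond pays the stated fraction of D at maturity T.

Work the structural quantities from V₀ = 321.9992 against face 146.2955:
d₁ = [ln(V₀/D) + (r + σ²/2)T] / (σ√T)
   = [ln(321.9992/146.2955) + (0.0299 + 0.5·0.3782²)·7.5678] / (0.3782·√7.5678)
   = [0.788921 + 0.767508] / 1.040414 = 1.495970
d₂ = d₁ − σ√T = 1.495970 − 1.040414 = 0.455556
N(d₁) = 0.932669,  N(d₂) = 0.675645,  e^(−rT) = 0.797497
E₀ = V₀·N(d₁) − D·e^(−rT)·N(d₂)
   = 321.9992·0.932669 − 146.2955·0.797497·0.675645 = 221.491080
B₀ = V₀ − E₀ = 321.9992 − 221.491080 = 100.508120
e^(−λT) = (B₀·e^(rT)/D − 0.3)/(1 − 0.3) = (100.5081·1.253923/146.2955 − 0.3)/0.7 = 0.80210251
λ = −ln(0.80210251)/7.5678 = 0.029139

B0=100.5081 lambda=0.0291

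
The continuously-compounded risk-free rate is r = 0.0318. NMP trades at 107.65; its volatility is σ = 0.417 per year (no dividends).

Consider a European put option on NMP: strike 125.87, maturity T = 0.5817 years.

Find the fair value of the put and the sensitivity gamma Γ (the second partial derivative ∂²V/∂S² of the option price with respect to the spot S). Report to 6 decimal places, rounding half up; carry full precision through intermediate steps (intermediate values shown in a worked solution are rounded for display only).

σ√T = 0.417·√0.5817 = 0.318043
d₁ = (ln(S/K) + (r+σ²/2)T) / (σ√T) = (ln(107.65/125.87) + (0.0318+0.417²/2)·0.5817) / 0.318043 = (-0.156364 + 0.069074) / 0.318043 = -0.274462
d₂ = d₁ − σ√T = -0.274462 − 0.318043 = -0.592505
e^{−rT} = 0.981672
N(−d₁) = 0.608135,  N(−d₂) = 0.723244
Put price V = K·e^{−rT}·N(−d₂) − S·N(−d₁) = 89.366207 − 65.465762 = 23.900445
φ(d₁) = (1/√(2π))·e^{−d₁²/2} = 0.384196
Γ = φ(d₁) / (S·σ·√T) = 0.011222

price = 23.900445
Γ = 0.011222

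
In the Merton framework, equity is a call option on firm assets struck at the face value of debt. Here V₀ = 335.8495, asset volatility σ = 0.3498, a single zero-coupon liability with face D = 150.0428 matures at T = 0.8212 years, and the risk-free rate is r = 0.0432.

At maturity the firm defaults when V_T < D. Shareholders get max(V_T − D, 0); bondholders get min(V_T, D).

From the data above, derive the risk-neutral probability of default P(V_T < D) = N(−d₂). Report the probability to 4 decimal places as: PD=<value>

Equity is a call on the firm's assets struck at D = 150.0428:
d₁ = [ln(V₀/D) + (r + σ²/2)T] / (σ√T)
   = [ln(335.8495/150.0428) + (0.0432 + 0.5·0.3498²)·0.8212] / (0.3498·√0.8212)
   = [0.805743 + 0.085717] / 0.316989 = 2.812272
d₂ = d₁ − σ√T = 2.812272 − 0.316989 = 2.495283
risk-neutral PD = N(−d₂) = N(-2.495283) = 0.006293

PD=0.0063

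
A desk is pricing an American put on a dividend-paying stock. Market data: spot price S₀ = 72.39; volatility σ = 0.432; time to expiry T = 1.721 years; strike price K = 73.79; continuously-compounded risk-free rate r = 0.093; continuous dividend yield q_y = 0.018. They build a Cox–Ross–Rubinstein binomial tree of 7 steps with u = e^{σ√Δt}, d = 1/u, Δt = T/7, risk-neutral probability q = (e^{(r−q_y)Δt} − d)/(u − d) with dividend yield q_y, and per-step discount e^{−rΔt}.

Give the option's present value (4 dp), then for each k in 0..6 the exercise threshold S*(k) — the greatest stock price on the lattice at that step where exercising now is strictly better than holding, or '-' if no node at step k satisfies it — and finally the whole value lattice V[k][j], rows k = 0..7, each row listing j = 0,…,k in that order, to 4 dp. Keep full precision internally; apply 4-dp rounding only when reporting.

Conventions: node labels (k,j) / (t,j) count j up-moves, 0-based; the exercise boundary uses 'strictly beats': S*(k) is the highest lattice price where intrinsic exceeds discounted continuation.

Δt=0.24586, u=1.23887, d=0.80718, q=0.48976, disc=e^(-rΔt)=0.97739
k=7 terminal: V=max(K-S,0) → 57.6282 48.9848 35.7187 15.3579 0.0000 0.0000 0.0000 0.0000
k=6: j=0 S=20.0224 intr=53.7676 cont=52.1880 V=53.7676[EX]; j=1 S=30.7305 intr=43.0595 cont=41.5271 V=43.0595[EX]; j=2 S=47.1655 intr=26.6245 cont=25.1647 V=26.6245[EX]; j=3 S=72.3900 intr=1.4000 cont=7.6590 V=7.6590[hold]; j=4 S=111.1048 intr=0.0000 cont=0.0000 V=0.0000[hold]; j=5 S=170.5246 intr=0.0000 cont=0.0000 V=0.0000[hold]; j=6 S=261.7226 intr=0.0000 cont=0.0000 V=0.0000[hold]  S*(6)=47.1655
k=5: j=0 S=24.8052 intr=48.9848 cont=47.4263 V=48.9848[EX]; j=1 S=38.0713 intr=35.7187 cont=34.2188 V=35.7187[EX]; j=2 S=58.4321 intr=15.3579 cont=16.9440 V=16.9440[hold]; j=3 S=89.6821 intr=0.0000 cont=3.8196 V=3.8196[hold]; j=4 S=137.6448 intr=0.0000 cont=0.0000 V=0.0000[hold]; j=5 S=211.2584 intr=0.0000 cont=0.0000 V=0.0000[hold]  S*(5)=38.0713
k=4: j=0 S=30.7305 intr=43.0595 cont=41.5271 V=43.0595[EX]; j=1 S=47.1655 intr=26.6245 cont=25.9240 V=26.6245[EX]; j=2 S=72.3900 intr=1.4000 cont=10.2784 V=10.2784[hold]; j=3 S=111.1048 intr=0.0000 cont=1.9048 V=1.9048[hold]; j=4 S=170.5246 intr=0.0000 cont=0.0000 V=0.0000[hold]  S*(4)=47.1655
k=3: j=0 S=38.0713 intr=35.7187 cont=34.2188 V=35.7187[EX]; j=1 S=58.4321 intr=15.3579 cont=18.1979 V=18.1979[hold]; j=2 S=89.6821 intr=0.0000 cont=6.0377 V=6.0377[hold]; j=3 S=137.6448 intr=0.0000 cont=0.9499 V=0.9499[hold]  S*(3)=38.0713
k=2: j=0 S=47.1655 intr=26.6245 cont=26.5242 V=26.6245[EX]; j=1 S=72.3900 intr=1.4000 cont=11.9655 V=11.9655[hold]; j=2 S=111.1048 intr=0.0000 cont=3.4657 V=3.4657[hold]  S*(2)=47.1655
k=1: j=0 S=58.4321 intr=15.3579 cont=19.0055 V=19.0055[hold]; j=1 S=89.6821 intr=0.0000 cont=7.6263 V=7.6263[hold]  S*(1)=-
k=0: j=0 S=72.3900 intr=1.4000 cont=13.1287 V=13.1287[hold]  S*(0)=-

price = 13.1287
boundary = - - 47.1655 38.0713 47.1655 38.0713 47.1655
tree:
13.1287
19.0055 7.6263
26.6245 11.9655 3.4657
35.7187 18.1979 6.0377 0.9499
43.0595 26.6245 10.2784 1.9048 0.0000
48.9848 35.7187 16.9440 3.8196 0.0000 0.0000
53.7676 43.0595 26.6245 7.6590 0.0000 0.0000 0.0000
57.6282 48.9848 35.7187 15.3579 0.0000 0.0000 0.0000 0.0000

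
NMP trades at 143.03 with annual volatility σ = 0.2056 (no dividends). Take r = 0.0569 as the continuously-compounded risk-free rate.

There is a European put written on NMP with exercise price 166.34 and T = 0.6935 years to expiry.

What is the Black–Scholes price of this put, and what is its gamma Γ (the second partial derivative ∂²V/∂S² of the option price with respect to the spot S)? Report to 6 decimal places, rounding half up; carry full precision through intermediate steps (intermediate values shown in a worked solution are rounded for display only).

price = 20.880124
Γ = 0.013882

σ√T = 0.2056·√0.6935 = 0.171217
d₁ = (ln(S/K) + (r+σ²/2)T) / (σ√T) = (ln(143.03/166.34) + (0.0569+0.2056²/2)·0.6935) / 0.171217 = (-0.150979 + 0.054118) / 0.171217 = -0.565726
d₂ = d₁ − σ√T = -0.565726 − 0.171217 = -0.736943
e^{−rT} = 0.961308
N(−d₁) = 0.714210,  N(−d₂) = 0.769421
Put price V = K·e^{−rT}·N(−d₂) − S·N(−d₁) = 123.033564 − 102.153440 = 20.880124
φ(d₁) = (1/√(2π))·e^{−d₁²/2} = 0.339948
Γ = φ(d₁) / (S·σ·√T) = 0.013882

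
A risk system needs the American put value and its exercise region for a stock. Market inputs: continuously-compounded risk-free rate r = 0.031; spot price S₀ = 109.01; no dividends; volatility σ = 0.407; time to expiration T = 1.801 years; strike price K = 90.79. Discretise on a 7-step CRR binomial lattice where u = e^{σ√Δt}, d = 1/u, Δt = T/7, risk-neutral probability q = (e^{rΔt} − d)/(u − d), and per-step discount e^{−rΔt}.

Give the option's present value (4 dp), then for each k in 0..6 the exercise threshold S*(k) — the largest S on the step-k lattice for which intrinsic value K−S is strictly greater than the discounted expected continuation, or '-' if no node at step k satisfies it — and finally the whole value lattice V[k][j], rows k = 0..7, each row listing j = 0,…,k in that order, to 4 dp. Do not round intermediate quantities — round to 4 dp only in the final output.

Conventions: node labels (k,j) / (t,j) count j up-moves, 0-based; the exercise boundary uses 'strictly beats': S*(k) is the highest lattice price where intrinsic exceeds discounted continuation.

price = 11.4256
boundary = - - - - 47.7349 58.6805 72.1359
tree:
11.4256
16.7728 5.5385
23.9032 8.9488 1.7540
32.8311 14.1565 3.1780 0.1642
43.0551 21.7631 5.7461 0.3110 0.0000
51.9590 32.1095 10.3662 0.5891 0.0000 0.0000
59.2021 43.0551 18.6541 1.1158 0.0000 0.0000 0.0000
65.0941 51.9590 32.1095 2.1134 0.0000 0.0000 0.0000 0.0000

Δt=0.25729, u=1.22930, d=0.81347, q=0.46783, disc=e^(-rΔt)=0.99206
k=7 terminal: V=max(K-S,0) → 65.0941 51.9590 32.1095 2.1134 0.0000 0.0000 0.0000 0.0000
k=6: j=0 S=31.5879 intr=59.2021 cont=58.4808 V=59.2021[EX]; j=1 S=47.7349 intr=43.0551 cont=42.3338 V=43.0551[EX]; j=2 S=72.1359 intr=18.6541 cont=17.9329 V=18.6541[EX]; j=3 S=109.0100 intr=0.0000 cont=1.1158 V=1.1158[hold]; j=4 S=164.7333 intr=0.0000 cont=0.0000 V=0.0000[hold]; j=5 S=248.9409 intr=0.0000 cont=0.0000 V=0.0000[hold]; j=6 S=376.1935 intr=0.0000 cont=0.0000 V=0.0000[hold]  S*(6)=72.1359
k=5: j=0 S=38.8310 intr=51.9590 cont=51.2377 V=51.9590[EX]; j=1 S=58.6805 intr=32.1095 cont=31.3882 V=32.1095[EX]; j=2 S=88.6766 intr=2.1134 cont=10.3662 V=10.3662[hold]; j=3 S=134.0059 intr=0.0000 cont=0.5891 V=0.5891[hold]; j=4 S=202.5064 intr=0.0000 cont=0.0000 V=0.0000[hold]; j=5 S=306.0228 intr=0.0000 cont=0.0000 V=0.0000[hold]  S*(5)=58.6805
k=4: j=0 S=47.7349 intr=43.0551 cont=42.3338 V=43.0551[EX]; j=1 S=72.1359 intr=18.6541 cont=21.7631 V=21.7631[hold]; j=2 S=109.0100 intr=0.0000 cont=5.7461 V=5.7461[hold]; j=3 S=164.7333 intr=0.0000 cont=0.3110 V=0.3110[hold]; j=4 S=248.9409 intr=0.0000 cont=0.0000 V=0.0000[hold]  S*(4)=47.7349
k=3: j=0 S=58.6805 intr=32.1095 cont=32.8311 V=32.8311[hold]; j=1 S=88.6766 intr=2.1134 cont=14.1565 V=14.1565[hold]; j=2 S=134.0059 intr=0.0000 cont=3.1780 V=3.1780[hold]; j=3 S=202.5064 intr=0.0000 cont=0.1642 V=0.1642[hold]  S*(3)=-
k=2: j=0 S=72.1359 intr=18.6541 cont=23.9032 V=23.9032[hold]; j=1 S=109.0100 intr=0.0000 cont=8.9488 V=8.9488[hold]; j=2 S=164.7333 intr=0.0000 cont=1.7540 V=1.7540[hold]  S*(2)=-
k=1: j=0 S=88.6766 intr=2.1134 cont=16.7728 V=16.7728[hold]; j=1 S=134.0059 intr=0.0000 cont=5.5385 V=5.5385[hold]  S*(1)=-
k=0: j=0 S=109.0100 intr=0.0000 cont=11.4256 V=11.4256[hold]  S*(0)=-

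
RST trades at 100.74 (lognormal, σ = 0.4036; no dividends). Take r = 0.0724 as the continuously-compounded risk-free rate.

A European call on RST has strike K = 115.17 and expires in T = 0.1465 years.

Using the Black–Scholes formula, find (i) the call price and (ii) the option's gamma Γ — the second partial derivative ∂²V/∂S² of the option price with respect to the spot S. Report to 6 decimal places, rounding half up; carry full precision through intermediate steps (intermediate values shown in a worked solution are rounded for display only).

price = 1.993458
Γ = 0.019772

σ√T = 0.4036·√0.1465 = 0.154479
d₁ = (ln(S/K) + (r+σ²/2)T) / (σ√T) = (ln(100.74/115.17) + (0.0724+0.4036²/2)·0.1465) / 0.154479 = (-0.133866 + 0.022539) / 0.154479 = -0.720666
d₂ = d₁ − σ√T = -0.720666 − 0.154479 = -0.875145
e^{−rT} = 0.989449
N(d₁) = 0.235558,  N(d₂) = 0.190748
Call price V = S·N(d₁) − K·e^{−rT}·N(d₂) = 23.730074 − 21.736616 = 1.993458
φ(d₁) = (1/√(2π))·e^{−d₁²/2} = 0.307704
Γ = φ(d₁) / (S·σ·√T) = 0.019772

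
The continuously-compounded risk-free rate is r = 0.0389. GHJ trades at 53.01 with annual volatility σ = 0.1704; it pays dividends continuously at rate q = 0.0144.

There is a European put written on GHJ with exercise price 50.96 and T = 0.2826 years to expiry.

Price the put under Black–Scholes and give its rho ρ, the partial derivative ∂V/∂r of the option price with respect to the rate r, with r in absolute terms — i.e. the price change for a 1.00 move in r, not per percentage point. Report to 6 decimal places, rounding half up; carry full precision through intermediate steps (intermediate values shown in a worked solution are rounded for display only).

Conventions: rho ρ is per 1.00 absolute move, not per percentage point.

price = 0.906860
ρ = -4.563992

σ√T = 0.1704·√0.2826 = 0.090585
d₁ = (ln(S/K) + (r−q+σ²/2)T) / (σ√T) = (ln(53.01/50.96) + (0.0389−0.0144+0.1704²/2)·0.2826) / 0.090585 = (0.039440 + 0.011027) / 0.090585 = 0.557114
d₂ = d₁ − σ√T = 0.557114 − 0.090585 = 0.466529
e^{−rT} = 0.989067
e^{−qT} = 0.995939
N(−d₁) = 0.288725,  N(−d₂) = 0.320419
Put price V = K·e^{−rT}·N(−d₂) − S·e^{−qT}·N(−d₁) = 16.150008 − 15.243148 = 0.906860
ρ = −K·T·e^{−rT}·N(−d₂) = -4.563992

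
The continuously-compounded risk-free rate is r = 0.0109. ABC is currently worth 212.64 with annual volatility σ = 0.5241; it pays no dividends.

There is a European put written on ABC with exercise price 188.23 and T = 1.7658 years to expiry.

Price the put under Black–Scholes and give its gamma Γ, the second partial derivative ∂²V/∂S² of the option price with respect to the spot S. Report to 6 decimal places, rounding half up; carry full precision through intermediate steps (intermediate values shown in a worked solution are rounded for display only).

σ√T = 0.5241·√1.7658 = 0.696442
d₁ = (ln(S/K) + (r+σ²/2)T) / (σ√T) = (ln(212.64/188.23) + (0.0109+0.5241²/2)·1.7658) / 0.696442 = (0.121936 + 0.261763) / 0.696442 = 0.550942
d₂ = d₁ − σ√T = 0.550942 − 0.696442 = -0.145500
e^{−rT} = 0.980937
N(−d₁) = 0.290837,  N(−d₂) = 0.557842
Put price V = K·e^{−rT}·N(−d₂) − S·N(−d₁) = 103.000926 − 61.843544 = 41.157382
φ(d₁) = (1/√(2π))·e^{−d₁²/2} = 0.342766
Γ = φ(d₁) / (S·σ·√T) = 0.002315

price = 41.157382
Γ = 0.002315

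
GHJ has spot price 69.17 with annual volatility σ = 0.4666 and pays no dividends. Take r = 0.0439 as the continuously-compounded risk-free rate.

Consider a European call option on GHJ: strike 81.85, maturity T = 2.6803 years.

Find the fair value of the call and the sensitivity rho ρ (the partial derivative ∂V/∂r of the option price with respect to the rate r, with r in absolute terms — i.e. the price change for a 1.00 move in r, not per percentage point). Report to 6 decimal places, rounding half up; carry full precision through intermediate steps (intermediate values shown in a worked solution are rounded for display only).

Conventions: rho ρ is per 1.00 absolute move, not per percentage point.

price = 19.359921
ρ = 63.771203

σ√T = 0.4666·√2.6803 = 0.763900
d₁ = (ln(S/K) + (r+σ²/2)T) / (σ√T) = (ln(69.17/81.85) + (0.0439+0.4666²/2)·2.6803) / 0.763900 = (-0.168321 + 0.409437) / 0.763900 = 0.315638
d₂ = d₁ − σ√T = 0.315638 − 0.763900 = -0.448262
e^{−rT} = 0.888994
N(d₁) = 0.623861,  N(d₂) = 0.326982
Call price V = S·N(d₁) − K·e^{−rT}·N(d₂) = 43.152483 − 23.792562 = 19.359921
ρ = K·T·e^{−rT}·N(d₂) = 63.771203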